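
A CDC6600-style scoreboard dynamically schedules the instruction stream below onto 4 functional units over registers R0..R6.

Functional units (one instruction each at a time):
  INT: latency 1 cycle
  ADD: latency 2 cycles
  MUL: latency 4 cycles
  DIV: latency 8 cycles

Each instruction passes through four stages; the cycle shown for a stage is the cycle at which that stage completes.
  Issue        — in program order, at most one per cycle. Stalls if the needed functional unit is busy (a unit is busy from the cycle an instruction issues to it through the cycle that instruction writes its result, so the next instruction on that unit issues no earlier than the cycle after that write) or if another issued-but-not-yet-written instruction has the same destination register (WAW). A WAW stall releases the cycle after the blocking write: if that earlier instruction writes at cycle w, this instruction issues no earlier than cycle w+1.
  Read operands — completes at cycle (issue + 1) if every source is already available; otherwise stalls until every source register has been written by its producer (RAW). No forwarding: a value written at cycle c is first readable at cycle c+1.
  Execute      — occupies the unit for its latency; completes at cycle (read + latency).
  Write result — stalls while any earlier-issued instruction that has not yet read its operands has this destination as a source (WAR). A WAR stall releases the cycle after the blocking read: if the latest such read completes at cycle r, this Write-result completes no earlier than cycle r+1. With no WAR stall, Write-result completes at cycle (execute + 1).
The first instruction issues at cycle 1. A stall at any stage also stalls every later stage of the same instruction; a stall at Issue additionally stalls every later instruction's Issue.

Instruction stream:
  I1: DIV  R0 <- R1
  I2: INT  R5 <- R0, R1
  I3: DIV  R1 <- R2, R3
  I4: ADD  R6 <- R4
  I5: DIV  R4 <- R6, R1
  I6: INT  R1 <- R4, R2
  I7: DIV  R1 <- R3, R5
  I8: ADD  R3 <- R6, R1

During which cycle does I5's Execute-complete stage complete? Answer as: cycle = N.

cycle = 32

I1  is:1  ro:2  ex:10  wr:11
I2  is:2  ro:12  ex:13  wr:14  — RAW R0: wait I1 write@11
I3  is:12  ro:13  ex:21  wr:22  — struct: DIV busy until I1 writes@11
I4  is:13  ro:14  ex:16  wr:17
I5  is:23  ro:24  ex:32  wr:33  — struct: DIV busy until I3 writes@22
I6  is:24  ro:34  ex:35  wr:36  — RAW R4: wait I5 write@33
I7  is:37  ro:38  ex:46  wr:47  — WAW R1: wait I6 write@36
I8  is:38  ro:48  ex:50  wr:51  — RAW R1: wait I7 write@47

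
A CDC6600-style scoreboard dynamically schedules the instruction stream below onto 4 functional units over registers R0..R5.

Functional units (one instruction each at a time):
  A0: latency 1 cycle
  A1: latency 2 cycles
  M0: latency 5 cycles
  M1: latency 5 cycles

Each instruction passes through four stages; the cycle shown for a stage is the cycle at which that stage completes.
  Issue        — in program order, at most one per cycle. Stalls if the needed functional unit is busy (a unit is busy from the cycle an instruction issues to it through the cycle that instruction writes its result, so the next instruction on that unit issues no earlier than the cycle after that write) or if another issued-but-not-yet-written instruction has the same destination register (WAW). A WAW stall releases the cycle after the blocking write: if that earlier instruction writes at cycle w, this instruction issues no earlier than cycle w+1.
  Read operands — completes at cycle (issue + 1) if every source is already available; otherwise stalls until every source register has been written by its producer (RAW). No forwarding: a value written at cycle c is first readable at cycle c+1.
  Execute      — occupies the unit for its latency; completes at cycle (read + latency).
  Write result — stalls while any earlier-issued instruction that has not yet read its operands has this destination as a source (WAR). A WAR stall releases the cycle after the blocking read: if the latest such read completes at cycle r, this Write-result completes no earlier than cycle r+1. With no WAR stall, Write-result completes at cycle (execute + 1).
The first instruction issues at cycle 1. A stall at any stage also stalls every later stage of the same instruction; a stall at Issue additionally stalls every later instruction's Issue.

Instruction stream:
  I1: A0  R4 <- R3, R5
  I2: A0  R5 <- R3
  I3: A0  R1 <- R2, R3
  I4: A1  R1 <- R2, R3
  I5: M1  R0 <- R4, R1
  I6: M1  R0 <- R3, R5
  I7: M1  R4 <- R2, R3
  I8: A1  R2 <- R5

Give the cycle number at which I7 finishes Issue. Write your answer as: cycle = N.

cycle = 33

[1] I1 issues→A0
[2] I1 reads
[3] I1 exec-done
[4] I1 writes R4
[5] I2 issues→A0
[6] I2 reads
[7] I2 exec-done
[8] I2 writes R5
[9] I3 issues→A0
[10] I3 reads
[11] I3 exec-done
[12] I3 writes R1
[13] I4 issues→A1
[14] I4 reads | I5 issues→M1
[16] I4 exec-done
[17] I4 writes R1
[18] I5 reads
[23] I5 exec-done
[24] I5 writes R0
[25] I6 issues→M1
[26] I6 reads
[31] I6 exec-done
[32] I6 writes R0
[33] I7 issues→M1
[34] I7 reads | I8 issues→A1
[35] I8 reads
[37] I8 exec-done
[38] I8 writes R2
[39] I7 exec-done
[40] I7 writes R4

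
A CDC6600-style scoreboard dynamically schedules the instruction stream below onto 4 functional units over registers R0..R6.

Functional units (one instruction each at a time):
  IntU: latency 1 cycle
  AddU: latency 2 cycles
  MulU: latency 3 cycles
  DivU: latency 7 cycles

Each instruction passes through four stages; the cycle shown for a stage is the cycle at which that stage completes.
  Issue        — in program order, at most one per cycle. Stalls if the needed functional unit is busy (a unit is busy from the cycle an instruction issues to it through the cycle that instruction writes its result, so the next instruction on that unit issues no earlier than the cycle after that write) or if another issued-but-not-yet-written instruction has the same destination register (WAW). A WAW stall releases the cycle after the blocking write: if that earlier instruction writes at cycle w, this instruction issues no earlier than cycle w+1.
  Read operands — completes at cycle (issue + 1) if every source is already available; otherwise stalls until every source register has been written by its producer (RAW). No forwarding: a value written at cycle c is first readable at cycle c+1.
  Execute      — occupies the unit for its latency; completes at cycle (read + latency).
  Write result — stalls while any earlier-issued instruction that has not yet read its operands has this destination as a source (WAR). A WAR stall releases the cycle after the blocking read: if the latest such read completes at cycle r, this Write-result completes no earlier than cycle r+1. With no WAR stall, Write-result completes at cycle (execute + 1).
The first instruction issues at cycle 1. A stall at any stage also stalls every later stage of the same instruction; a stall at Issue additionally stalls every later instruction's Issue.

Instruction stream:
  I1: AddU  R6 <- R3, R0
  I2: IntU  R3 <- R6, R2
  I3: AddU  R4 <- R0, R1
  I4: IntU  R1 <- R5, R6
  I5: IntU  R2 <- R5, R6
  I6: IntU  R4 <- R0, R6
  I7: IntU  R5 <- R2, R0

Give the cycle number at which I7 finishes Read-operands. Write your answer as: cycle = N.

cycle 1: I1 dispatched to AddU
cycle 2: I1 operands ready · I2 dispatched to IntU
cycle 4: I1 complete
cycle 5: R6←I1
cycle 6: I2 operands ready · I3 dispatched to AddU
cycle 7: I2 complete · I3 operands ready
cycle 8: R3←I2
cycle 9: I3 complete · I4 dispatched to IntU
cycle 10: R4←I3 · I4 operands ready
cycle 11: I4 complete
cycle 12: R1←I4
cycle 13: I5 dispatched to IntU
cycle 14: I5 operands ready
cycle 15: I5 complete
cycle 16: R2←I5
cycle 17: I6 dispatched to IntU
cycle 18: I6 operands ready
cycle 19: I6 complete
cycle 20: R4←I6
cycle 21: I7 dispatched to IntU
cycle 22: I7 operands ready
cycle 23: I7 complete
cycle 24: R5←I7

cycle = 22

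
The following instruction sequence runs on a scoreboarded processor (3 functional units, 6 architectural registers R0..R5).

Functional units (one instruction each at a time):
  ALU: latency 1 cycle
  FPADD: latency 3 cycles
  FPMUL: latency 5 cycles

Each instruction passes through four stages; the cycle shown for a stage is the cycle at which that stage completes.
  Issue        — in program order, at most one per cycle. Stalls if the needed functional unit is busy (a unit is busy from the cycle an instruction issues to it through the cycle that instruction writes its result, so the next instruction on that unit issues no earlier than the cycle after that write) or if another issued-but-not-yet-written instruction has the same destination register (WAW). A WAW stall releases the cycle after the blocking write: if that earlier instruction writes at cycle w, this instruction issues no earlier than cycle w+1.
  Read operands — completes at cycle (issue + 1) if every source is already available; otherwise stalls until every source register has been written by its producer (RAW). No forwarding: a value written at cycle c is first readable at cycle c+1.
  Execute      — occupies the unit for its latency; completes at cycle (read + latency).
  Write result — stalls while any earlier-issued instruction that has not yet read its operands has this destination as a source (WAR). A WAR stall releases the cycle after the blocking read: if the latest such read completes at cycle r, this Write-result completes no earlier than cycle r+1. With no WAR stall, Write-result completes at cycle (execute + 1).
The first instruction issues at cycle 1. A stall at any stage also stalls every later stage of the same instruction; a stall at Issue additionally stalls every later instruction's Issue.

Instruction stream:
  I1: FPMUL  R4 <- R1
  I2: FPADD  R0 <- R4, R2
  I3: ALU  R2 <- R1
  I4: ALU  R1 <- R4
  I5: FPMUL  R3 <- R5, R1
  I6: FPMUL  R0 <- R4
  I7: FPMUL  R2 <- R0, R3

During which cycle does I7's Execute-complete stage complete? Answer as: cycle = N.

cycle = 36

1) issue 1, read 2, done 7, write 8
2) issue 2, read 9, done 12, write 13  <RAW R4: wait I1 write@8>
3) issue 3, read 4, done 5, write 10  <WAR R2: wait I2 read@9>
4) issue 11, read 12, done 13, write 14  <struct: ALU busy until I3 writes@10>
5) issue 12, read 15, done 20, write 21  <RAW R1: wait I4 write@14>
6) issue 22, read 23, done 28, write 29  <struct: FPMUL busy until I5 writes@21>
7) issue 30, read 31, done 36, write 37  <struct: FPMUL busy until I6 writes@29>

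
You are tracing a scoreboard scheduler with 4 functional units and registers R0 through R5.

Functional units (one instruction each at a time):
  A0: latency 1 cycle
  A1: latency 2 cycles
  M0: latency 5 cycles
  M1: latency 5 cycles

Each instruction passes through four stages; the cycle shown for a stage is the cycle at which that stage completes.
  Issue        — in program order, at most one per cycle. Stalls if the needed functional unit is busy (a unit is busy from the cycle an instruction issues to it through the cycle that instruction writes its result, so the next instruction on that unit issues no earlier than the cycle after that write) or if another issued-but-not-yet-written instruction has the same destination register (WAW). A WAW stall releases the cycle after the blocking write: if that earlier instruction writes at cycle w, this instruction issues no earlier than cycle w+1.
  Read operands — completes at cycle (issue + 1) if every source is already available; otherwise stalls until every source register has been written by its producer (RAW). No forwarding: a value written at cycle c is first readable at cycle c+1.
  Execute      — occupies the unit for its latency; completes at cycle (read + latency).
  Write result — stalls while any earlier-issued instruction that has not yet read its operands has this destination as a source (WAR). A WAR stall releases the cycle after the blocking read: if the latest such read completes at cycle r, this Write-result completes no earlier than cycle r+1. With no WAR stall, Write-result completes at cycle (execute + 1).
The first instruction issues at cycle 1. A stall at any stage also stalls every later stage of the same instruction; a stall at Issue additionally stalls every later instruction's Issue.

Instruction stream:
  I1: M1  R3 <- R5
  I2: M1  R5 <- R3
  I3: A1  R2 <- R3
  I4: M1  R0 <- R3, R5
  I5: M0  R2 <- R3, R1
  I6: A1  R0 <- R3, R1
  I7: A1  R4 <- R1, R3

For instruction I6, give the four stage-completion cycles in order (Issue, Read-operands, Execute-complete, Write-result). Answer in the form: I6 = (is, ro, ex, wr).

[I1] 1/2/7/8
[I2] 9/10/15/16  (struct: M1 busy until I1 writes@8)
[I3] 10/11/13/14
[I4] 17/18/23/24  (struct: M1 busy until I2 writes@16)
[I5] 18/19/24/25
[I6] 25/26/28/29  (WAW R0: wait I4 write@24)
[I7] 30/31/33/34  (struct: A1 busy until I6 writes@29)

I6 = (25, 26, 28, 29)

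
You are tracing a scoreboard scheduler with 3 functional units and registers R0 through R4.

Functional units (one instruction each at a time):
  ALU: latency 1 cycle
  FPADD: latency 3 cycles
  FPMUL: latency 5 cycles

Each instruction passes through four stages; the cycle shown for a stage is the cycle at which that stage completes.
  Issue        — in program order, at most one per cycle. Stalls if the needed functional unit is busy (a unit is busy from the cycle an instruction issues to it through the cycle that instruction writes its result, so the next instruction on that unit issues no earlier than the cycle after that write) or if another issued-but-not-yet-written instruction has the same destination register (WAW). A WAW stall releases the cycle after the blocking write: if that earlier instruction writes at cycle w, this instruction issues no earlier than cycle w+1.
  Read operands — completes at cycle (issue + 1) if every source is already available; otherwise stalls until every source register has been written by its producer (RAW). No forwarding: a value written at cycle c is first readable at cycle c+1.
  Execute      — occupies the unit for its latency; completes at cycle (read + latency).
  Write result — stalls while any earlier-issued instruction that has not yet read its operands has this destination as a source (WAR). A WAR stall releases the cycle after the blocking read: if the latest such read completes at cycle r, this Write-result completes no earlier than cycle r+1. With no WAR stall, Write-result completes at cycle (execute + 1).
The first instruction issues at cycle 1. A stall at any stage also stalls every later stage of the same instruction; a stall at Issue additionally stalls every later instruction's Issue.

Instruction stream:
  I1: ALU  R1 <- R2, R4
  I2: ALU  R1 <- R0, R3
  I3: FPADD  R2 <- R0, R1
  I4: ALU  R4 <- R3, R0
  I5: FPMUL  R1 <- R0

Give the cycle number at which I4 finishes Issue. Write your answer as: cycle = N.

t=1  I1→ALU
t=2  I1 RO
t=3  I1 EX
t=4  I1 WR R1
t=5  I2→ALU
t=6  I2 RO; I3→FPADD
t=7  I2 EX
t=8  I2 WR R1
t=9  I3 RO; I4→ALU
t=10  I4 RO; I5→FPMUL
t=11  I4 EX; I5 RO
t=12  I3 EX; I4 WR R4
t=13  I3 WR R2
t=16  I5 EX
t=17  I5 WR R1

cycle = 9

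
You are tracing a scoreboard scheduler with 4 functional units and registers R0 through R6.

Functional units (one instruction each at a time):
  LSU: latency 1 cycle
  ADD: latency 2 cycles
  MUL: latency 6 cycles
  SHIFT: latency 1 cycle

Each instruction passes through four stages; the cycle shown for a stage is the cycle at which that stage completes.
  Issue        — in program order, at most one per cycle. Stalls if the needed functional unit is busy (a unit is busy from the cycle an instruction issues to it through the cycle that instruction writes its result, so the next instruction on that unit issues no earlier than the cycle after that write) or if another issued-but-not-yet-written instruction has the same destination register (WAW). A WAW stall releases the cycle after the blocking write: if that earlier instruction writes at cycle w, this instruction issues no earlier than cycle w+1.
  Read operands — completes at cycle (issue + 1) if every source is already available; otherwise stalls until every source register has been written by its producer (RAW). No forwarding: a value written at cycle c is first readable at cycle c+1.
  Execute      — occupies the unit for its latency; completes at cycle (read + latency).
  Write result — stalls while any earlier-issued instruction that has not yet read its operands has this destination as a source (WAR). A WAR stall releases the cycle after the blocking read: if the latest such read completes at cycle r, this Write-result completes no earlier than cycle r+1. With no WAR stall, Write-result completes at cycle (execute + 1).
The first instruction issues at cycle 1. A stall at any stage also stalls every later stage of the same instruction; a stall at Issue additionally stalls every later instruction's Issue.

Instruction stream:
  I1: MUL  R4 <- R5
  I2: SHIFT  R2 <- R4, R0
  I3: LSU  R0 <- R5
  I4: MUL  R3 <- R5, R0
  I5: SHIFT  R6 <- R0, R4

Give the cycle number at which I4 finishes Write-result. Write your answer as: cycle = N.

I1  is:1  ro:2  ex:8  wr:9
I2  is:2  ro:10  ex:11  wr:12  — RAW R4: wait I1 write@9
I3  is:3  ro:4  ex:5  wr:11  — WAR R0: wait I2 read@10
I4  is:10  ro:12  ex:18  wr:19  — struct: MUL busy until I1 writes@9, RAW R0: wait I3 write@11
I5  is:13  ro:14  ex:15  wr:16  — struct: SHIFT busy until I2 writes@12

cycle = 19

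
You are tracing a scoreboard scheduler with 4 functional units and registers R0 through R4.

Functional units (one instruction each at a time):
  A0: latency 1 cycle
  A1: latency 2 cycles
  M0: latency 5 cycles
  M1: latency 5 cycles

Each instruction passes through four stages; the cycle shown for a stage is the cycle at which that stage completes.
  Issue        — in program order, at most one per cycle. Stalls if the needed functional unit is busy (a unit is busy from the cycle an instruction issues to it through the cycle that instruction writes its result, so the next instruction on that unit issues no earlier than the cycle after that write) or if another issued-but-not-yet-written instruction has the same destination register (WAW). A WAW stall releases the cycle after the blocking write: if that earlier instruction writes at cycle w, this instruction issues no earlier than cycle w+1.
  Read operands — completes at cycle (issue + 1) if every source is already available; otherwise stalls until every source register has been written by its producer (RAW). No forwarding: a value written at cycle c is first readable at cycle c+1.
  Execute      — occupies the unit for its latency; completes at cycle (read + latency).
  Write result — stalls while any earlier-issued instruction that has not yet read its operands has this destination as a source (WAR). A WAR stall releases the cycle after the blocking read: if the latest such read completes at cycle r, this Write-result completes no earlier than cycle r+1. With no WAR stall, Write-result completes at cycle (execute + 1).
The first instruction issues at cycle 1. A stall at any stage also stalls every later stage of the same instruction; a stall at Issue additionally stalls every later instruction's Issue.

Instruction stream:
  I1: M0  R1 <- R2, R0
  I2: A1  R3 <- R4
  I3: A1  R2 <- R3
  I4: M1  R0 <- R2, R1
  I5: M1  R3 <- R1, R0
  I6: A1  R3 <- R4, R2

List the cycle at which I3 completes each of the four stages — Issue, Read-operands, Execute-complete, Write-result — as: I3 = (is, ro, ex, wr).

cycle 1: I1→M0
cycle 2: I1 RO | I2→A1
cycle 3: I2 RO
cycle 5: I2 EX
cycle 6: I2 WR R3
cycle 7: I1 EX | I3→A1
cycle 8: I1 WR R1 | I3 RO | I4→M1
cycle 10: I3 EX
cycle 11: I3 WR R2
cycle 12: I4 RO
cycle 17: I4 EX
cycle 18: I4 WR R0
cycle 19: I5→M1
cycle 20: I5 RO
cycle 25: I5 EX
cycle 26: I5 WR R3
cycle 27: I6→A1
cycle 28: I6 RO
cycle 30: I6 EX
cycle 31: I6 WR R3

I3 = (7, 8, 10, 11)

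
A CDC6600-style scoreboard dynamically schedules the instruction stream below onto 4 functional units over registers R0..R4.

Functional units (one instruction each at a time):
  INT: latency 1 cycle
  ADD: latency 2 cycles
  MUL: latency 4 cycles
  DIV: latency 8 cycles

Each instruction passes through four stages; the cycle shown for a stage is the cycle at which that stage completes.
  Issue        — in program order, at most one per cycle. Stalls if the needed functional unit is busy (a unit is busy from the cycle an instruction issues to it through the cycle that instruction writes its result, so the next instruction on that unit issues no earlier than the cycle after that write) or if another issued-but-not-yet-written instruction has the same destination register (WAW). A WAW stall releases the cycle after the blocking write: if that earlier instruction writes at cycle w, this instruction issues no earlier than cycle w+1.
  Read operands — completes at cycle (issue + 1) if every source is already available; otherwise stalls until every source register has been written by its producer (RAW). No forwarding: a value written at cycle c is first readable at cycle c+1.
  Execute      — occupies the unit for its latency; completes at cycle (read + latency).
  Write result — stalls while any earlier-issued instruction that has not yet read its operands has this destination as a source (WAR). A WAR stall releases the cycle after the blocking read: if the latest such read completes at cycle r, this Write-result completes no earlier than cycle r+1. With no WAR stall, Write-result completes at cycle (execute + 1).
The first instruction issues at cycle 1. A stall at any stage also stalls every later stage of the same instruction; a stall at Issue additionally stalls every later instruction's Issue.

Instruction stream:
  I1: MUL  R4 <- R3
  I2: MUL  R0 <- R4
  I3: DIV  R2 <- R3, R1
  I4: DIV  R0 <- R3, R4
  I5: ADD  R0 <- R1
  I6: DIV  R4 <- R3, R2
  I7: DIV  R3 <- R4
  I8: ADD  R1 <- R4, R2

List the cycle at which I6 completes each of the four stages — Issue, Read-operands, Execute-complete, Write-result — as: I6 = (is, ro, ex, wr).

I6 = (32, 33, 41, 42)

cycle 1: issue I1 (MUL)
cycle 2: I1 read-ops
cycle 6: I1 finished on MUL
cycle 7: I1→R4
cycle 8: issue I2 (MUL)
cycle 9: I2 read-ops; issue I3 (DIV)
cycle 10: I3 read-ops
cycle 13: I2 finished on MUL
cycle 14: I2→R0
cycle 18: I3 finished on DIV
cycle 19: I3→R2
cycle 20: issue I4 (DIV)
cycle 21: I4 read-ops
cycle 29: I4 finished on DIV
cycle 30: I4→R0
cycle 31: issue I5 (ADD)
cycle 32: I5 read-ops; issue I6 (DIV)
cycle 33: I6 read-ops
cycle 34: I5 finished on ADD
cycle 35: I5→R0
cycle 41: I6 finished on DIV
cycle 42: I6→R4
cycle 43: issue I7 (DIV)
cycle 44: I7 read-ops; issue I8 (ADD)
cycle 45: I8 read-ops
cycle 47: I8 finished on ADD
cycle 48: I8→R1
cycle 52: I7 finished on DIV
cycle 53: I7→R3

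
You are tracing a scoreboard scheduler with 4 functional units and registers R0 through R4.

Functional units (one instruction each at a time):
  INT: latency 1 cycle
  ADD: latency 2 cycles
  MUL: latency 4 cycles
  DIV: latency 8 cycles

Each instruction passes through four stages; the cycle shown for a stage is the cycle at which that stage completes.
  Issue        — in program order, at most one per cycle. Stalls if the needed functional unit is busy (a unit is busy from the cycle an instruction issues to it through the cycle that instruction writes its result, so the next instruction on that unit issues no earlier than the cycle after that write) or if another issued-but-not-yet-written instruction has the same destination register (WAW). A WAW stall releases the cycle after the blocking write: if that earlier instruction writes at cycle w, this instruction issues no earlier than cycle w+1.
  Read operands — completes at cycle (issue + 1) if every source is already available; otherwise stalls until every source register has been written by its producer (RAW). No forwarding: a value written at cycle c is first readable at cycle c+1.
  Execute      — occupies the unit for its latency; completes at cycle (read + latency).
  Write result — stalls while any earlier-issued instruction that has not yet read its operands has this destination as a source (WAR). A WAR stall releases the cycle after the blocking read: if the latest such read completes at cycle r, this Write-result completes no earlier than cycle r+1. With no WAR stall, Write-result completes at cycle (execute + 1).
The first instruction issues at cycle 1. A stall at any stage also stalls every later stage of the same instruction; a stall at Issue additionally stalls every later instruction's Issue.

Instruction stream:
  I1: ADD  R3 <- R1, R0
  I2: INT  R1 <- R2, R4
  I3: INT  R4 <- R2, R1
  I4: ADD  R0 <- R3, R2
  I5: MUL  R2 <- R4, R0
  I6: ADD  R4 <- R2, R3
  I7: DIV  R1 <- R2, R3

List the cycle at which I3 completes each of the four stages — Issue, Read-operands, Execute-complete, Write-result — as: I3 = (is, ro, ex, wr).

I3 = (6, 7, 8, 9)

I1: IS=1 RO=2 EX=4 WR=5
I2: IS=2 RO=3 EX=4 WR=5
I3: IS=6 RO=7 EX=8 WR=9  [struct: INT busy until I2 writes@5]
I4: IS=7 RO=8 EX=10 WR=11
I5: IS=8 RO=12 EX=16 WR=17  [RAW R0: wait I4 write@11]
I6: IS=12 RO=18 EX=20 WR=21  [struct: ADD busy until I4 writes@11; RAW R2: wait I5 write@17]
I7: IS=13 RO=18 EX=26 WR=27  [RAW R2: wait I5 write@17]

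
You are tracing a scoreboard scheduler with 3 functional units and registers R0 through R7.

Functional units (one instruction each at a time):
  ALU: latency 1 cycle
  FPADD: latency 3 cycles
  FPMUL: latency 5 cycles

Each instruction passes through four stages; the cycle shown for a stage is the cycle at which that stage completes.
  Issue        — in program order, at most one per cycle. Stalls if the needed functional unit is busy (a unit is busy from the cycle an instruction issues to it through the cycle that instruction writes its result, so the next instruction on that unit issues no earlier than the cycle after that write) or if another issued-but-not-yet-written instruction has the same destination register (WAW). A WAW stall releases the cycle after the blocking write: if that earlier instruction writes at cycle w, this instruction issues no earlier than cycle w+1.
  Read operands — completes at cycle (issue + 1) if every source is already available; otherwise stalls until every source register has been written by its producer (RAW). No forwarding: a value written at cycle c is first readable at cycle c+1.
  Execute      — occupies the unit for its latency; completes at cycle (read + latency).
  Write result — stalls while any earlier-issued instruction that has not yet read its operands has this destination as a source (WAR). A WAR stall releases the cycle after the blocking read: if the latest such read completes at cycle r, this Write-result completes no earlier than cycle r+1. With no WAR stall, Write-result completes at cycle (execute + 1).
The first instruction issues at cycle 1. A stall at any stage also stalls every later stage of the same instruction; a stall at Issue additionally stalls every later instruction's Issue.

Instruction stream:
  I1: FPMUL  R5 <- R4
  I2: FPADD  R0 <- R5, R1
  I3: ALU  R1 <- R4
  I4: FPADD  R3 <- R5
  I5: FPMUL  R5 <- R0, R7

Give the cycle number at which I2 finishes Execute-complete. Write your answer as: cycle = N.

[I1] 1/2/7/8
[I2] 2/9/12/13  (RAW R5: wait I1 write@8)
[I3] 3/4/5/10  (WAR R1: wait I2 read@9)
[I4] 14/15/18/19  (struct: FPADD busy until I2 writes@13)
[I5] 15/16/21/22

cycle = 12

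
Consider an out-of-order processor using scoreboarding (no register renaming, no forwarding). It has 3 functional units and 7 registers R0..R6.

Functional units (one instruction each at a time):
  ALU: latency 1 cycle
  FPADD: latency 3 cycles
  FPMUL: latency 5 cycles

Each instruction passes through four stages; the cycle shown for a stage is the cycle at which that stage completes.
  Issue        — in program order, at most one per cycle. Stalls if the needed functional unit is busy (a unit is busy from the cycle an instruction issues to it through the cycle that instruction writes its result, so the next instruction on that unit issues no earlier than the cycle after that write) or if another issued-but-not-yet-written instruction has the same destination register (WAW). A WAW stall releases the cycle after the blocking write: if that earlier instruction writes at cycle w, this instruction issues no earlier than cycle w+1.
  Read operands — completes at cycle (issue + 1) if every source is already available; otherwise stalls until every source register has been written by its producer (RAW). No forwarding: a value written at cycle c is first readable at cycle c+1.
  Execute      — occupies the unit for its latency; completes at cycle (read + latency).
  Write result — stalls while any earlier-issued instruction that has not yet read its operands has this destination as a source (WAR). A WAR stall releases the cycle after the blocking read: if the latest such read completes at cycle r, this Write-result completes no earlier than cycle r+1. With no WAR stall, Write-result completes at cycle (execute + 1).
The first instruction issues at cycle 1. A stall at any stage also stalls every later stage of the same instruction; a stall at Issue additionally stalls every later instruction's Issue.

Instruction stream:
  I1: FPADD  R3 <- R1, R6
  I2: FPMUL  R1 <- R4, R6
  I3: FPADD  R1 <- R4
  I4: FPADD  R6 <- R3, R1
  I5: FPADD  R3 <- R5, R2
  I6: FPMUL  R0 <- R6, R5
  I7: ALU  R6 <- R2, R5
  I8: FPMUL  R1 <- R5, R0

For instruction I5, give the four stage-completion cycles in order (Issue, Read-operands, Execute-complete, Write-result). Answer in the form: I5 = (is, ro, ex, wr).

I5 = (22, 23, 26, 27)

I1: IS=1 RO=2 EX=5 WR=6
I2: IS=2 RO=3 EX=8 WR=9
I3: IS=10 RO=11 EX=14 WR=15  [WAW R1: wait I2 write@9]
I4: IS=16 RO=17 EX=20 WR=21  [struct: FPADD busy until I3 writes@15]
I5: IS=22 RO=23 EX=26 WR=27  [struct: FPADD busy until I4 writes@21]
I6: IS=23 RO=24 EX=29 WR=30
I7: IS=24 RO=25 EX=26 WR=27
I8: IS=31 RO=32 EX=37 WR=38  [struct: FPMUL busy until I6 writes@30]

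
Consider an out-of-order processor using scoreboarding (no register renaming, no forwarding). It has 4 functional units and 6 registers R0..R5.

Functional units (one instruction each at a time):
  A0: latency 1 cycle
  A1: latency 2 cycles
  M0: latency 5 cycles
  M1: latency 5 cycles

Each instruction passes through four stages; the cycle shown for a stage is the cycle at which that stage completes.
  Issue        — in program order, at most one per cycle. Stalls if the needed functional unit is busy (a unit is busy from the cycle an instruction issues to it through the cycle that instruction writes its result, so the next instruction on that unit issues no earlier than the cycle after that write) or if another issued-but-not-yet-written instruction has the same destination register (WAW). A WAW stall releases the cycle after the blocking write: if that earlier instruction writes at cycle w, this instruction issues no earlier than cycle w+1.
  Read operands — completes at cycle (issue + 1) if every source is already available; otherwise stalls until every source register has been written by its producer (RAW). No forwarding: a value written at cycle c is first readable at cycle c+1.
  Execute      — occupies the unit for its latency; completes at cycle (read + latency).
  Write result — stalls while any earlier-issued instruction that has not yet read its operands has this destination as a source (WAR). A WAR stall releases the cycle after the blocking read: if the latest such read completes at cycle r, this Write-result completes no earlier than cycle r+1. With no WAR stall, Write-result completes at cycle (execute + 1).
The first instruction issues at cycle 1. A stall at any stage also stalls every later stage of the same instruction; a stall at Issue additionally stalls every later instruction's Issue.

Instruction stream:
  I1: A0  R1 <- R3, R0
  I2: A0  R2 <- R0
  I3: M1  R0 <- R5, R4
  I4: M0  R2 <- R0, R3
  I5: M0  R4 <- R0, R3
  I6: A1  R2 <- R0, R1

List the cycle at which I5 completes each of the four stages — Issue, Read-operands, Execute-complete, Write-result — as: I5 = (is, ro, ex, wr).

I5 = (21, 22, 27, 28)

[1] I1 issues→A0
[2] I1 reads
[3] I1 exec-done
[4] I1 writes R1
[5] I2 issues→A0
[6] I2 reads | I3 issues→M1
[7] I2 exec-done | I3 reads
[8] I2 writes R2
[9] I4 issues→M0
[12] I3 exec-done
[13] I3 writes R0
[14] I4 reads
[19] I4 exec-done
[20] I4 writes R2
[21] I5 issues→M0
[22] I5 reads | I6 issues→A1
[23] I6 reads
[25] I6 exec-done
[26] I6 writes R2
[27] I5 exec-done
[28] I5 writes R4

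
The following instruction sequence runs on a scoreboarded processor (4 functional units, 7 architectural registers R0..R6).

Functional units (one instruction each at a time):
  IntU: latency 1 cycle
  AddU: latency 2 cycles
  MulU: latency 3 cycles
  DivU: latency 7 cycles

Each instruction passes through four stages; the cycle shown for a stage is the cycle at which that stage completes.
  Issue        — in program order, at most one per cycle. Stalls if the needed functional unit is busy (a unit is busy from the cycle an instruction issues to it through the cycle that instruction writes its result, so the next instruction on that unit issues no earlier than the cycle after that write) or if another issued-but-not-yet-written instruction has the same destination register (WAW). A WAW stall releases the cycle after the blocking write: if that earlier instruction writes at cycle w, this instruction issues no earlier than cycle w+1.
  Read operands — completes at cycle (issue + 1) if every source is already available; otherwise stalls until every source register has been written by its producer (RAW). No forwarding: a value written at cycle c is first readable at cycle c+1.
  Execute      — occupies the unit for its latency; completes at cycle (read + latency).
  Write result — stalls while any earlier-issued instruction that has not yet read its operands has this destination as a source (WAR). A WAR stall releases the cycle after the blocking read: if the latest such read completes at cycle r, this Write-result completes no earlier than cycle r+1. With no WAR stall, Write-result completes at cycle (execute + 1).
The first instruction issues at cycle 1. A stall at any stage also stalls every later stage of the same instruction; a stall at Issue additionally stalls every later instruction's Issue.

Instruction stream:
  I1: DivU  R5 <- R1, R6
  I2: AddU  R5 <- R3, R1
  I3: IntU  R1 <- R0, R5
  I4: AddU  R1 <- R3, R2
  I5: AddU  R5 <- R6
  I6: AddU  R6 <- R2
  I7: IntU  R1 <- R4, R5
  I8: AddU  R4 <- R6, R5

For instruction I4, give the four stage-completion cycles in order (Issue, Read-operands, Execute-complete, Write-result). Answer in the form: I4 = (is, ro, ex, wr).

I4 = (19, 20, 22, 23)

  I1 | 1 | 2 | 9 | 10
  I2 | 11 | 12 | 14 | 15   WAW R5: wait I1 write@10
  I3 | 12 | 16 | 17 | 18   RAW R5: wait I2 write@15
  I4 | 19 | 20 | 22 | 23   WAW R1: wait I3 write@18
  I5 | 24 | 25 | 27 | 28   struct: AddU busy until I4 writes@23
  I6 | 29 | 30 | 32 | 33   struct: AddU busy until I5 writes@28
  I7 | 30 | 31 | 32 | 33
  I8 | 34 | 35 | 37 | 38   struct: AddU busy until I6 writes@33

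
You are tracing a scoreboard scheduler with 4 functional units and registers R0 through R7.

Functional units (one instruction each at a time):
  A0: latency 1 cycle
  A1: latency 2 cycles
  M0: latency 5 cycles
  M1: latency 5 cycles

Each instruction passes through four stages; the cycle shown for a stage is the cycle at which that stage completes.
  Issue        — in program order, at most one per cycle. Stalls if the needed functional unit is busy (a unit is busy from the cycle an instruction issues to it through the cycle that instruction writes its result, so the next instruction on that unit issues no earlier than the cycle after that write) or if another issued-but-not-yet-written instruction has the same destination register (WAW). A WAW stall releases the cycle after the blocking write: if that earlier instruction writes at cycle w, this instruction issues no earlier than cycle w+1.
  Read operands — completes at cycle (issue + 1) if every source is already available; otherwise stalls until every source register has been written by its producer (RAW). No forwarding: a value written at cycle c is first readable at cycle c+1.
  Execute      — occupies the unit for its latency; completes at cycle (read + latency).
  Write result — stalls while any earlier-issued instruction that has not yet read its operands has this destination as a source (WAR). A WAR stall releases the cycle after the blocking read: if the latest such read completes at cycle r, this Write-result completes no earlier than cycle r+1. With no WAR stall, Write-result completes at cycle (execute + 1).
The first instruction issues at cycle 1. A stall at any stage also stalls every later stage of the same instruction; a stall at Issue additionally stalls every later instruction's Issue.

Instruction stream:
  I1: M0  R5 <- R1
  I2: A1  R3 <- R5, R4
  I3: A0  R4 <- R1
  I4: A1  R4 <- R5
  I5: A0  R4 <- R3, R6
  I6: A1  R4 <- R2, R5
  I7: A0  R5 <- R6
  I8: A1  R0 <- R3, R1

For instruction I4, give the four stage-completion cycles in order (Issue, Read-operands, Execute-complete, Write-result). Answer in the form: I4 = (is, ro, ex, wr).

I1: IS=1 RO=2 EX=7 WR=8
I2: IS=2 RO=9 EX=11 WR=12  [RAW R5: wait I1 write@8]
I3: IS=3 RO=4 EX=5 WR=10  [WAR R4: wait I2 read@9]
I4: IS=13 RO=14 EX=16 WR=17  [struct: A1 busy until I2 writes@12]
I5: IS=18 RO=19 EX=20 WR=21  [WAW R4: wait I4 write@17]
I6: IS=22 RO=23 EX=25 WR=26  [WAW R4: wait I5 write@21]
I7: IS=23 RO=24 EX=25 WR=26
I8: IS=27 RO=28 EX=30 WR=31  [struct: A1 busy until I6 writes@26]

I4 = (13, 14, 16, 17)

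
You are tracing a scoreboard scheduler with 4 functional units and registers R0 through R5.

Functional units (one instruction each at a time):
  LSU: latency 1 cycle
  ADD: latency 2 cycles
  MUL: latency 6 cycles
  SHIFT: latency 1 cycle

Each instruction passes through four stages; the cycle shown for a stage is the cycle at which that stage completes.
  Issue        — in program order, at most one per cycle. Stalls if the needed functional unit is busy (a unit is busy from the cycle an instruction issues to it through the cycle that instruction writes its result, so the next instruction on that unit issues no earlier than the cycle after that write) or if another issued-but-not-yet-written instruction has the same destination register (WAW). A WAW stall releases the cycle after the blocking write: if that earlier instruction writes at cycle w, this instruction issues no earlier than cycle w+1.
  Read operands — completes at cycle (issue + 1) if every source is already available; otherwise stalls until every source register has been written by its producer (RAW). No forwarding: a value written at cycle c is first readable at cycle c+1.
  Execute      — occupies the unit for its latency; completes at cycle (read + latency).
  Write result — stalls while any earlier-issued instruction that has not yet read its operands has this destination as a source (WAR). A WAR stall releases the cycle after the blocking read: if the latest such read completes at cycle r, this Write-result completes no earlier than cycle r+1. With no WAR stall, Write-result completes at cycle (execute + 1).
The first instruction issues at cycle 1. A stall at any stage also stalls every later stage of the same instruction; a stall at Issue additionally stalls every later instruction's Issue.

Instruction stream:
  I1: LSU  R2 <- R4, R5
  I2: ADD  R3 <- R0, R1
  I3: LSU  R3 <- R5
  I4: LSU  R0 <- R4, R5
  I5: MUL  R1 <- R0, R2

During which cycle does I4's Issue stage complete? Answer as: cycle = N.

I1: IS=1 RO=2 EX=3 WR=4
I2: IS=2 RO=3 EX=5 WR=6
I3: IS=7 RO=8 EX=9 WR=10  [WAW R3: wait I2 write@6]
I4: IS=11 RO=12 EX=13 WR=14  [struct: LSU busy until I3 writes@10]
I5: IS=12 RO=15 EX=21 WR=22  [RAW R0: wait I4 write@14]

cycle = 11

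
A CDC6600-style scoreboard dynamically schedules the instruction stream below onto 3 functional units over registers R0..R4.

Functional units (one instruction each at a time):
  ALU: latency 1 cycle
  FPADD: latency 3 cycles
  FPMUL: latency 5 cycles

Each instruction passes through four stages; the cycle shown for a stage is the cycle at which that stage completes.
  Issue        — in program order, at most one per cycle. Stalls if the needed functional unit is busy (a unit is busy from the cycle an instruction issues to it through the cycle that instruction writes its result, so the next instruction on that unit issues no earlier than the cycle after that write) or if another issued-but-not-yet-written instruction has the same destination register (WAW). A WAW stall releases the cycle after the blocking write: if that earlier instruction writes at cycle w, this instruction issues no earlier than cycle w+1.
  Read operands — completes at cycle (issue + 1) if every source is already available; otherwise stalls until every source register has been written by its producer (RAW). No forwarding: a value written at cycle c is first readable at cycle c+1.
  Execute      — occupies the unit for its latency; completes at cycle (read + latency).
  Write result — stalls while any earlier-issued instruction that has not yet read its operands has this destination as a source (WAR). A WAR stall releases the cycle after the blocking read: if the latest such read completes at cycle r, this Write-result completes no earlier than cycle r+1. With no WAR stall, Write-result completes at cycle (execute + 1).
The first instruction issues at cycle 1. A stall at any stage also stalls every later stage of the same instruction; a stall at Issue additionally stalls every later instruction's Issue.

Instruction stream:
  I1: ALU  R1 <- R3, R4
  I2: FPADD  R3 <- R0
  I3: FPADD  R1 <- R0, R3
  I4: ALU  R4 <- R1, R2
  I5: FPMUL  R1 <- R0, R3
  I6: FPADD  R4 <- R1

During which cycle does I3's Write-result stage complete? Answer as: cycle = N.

[1] issue I1 (ALU)
[2] I1 read-ops | issue I2 (FPADD)
[3] I1 finished on ALU | I2 read-ops
[4] I1→R1
[6] I2 finished on FPADD
[7] I2→R3
[8] issue I3 (FPADD)
[9] I3 read-ops | issue I4 (ALU)
[12] I3 finished on FPADD
[13] I3→R1
[14] I4 read-ops | issue I5 (FPMUL)
[15] I4 finished on ALU | I5 read-ops
[16] I4→R4
[17] issue I6 (FPADD)
[20] I5 finished on FPMUL
[21] I5→R1
[22] I6 read-ops
[25] I6 finished on FPADD
[26] I6→R4

cycle = 13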